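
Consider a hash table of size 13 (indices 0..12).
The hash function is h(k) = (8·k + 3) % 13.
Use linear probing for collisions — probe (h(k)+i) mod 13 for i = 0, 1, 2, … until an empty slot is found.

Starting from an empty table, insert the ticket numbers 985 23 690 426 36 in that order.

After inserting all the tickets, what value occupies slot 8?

Insert 985: h=5, slot 5 empty => index 5.
Insert 23: h=5, slot 5 occupied => index 6.
Insert 690: h=11, slot 11 empty => index 11.
Insert 426: h=5, slots 5,6 occupied => index 7.
Insert 36: h=5, slots 5,6,7 occupied => index 8.
Table: [-, -, -, -, -, 985, 23, 426, 36, -, -, 690, -]

36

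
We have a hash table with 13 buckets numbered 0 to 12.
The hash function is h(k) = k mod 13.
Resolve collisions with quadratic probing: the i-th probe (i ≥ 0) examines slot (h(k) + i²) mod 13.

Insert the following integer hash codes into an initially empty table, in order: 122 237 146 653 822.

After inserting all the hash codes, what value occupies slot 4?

Insert 122: h=5, slot 5 empty => index 5.
Insert 237: h=3, slot 3 empty => index 3.
Insert 146: h=3, slot 3 occupied => index 4.
Insert 653: h=3, slots 3,4 occupied => index 7.
Insert 822: h=3, slots 3,4,7 occupied => index 12.
Table: [., ., ., 237, 146, 122, ., 653, ., ., ., ., 822]

146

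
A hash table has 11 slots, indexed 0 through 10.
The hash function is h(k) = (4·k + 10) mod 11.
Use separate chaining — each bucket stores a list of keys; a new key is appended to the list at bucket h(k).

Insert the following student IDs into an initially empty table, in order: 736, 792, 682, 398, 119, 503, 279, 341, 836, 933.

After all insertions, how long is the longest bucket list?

4

Insert 736: h=6, bucket 6 empty -> new chain.
Insert 792: h=10, bucket 10 empty -> new chain.
Insert 682: h=10, bucket 10 nonempty -> append to chain.
Insert 398: h=7, bucket 7 empty -> new chain.
Insert 119: h=2, bucket 2 empty -> new chain.
Insert 503: h=9, bucket 9 empty -> new chain.
Insert 279: h=4, bucket 4 empty -> new chain.
Insert 341: h=10, bucket 10 nonempty -> append to chain.
Insert 836: h=10, bucket 10 nonempty -> append to chain.
Insert 933: h=2, bucket 2 nonempty -> append to chain.
Final buckets:
0: —
1: —
2: 119 -> 933
3: —
4: 279
5: —
6: 736
7: 398
8: —
9: 503
10: 792 -> 682 -> 341 -> 836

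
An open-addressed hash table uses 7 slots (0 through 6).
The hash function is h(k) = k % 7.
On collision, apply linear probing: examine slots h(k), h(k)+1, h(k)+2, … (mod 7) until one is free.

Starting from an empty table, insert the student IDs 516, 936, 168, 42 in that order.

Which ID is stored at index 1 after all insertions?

Insert 516: h=5, slot 5 empty → index 5.
Insert 936: h=5, slot 5 occupied → index 6.
Insert 168: h=0, slot 0 empty → index 0.
Insert 42: h=0, slot 0 occupied → index 1.
Table: [168, 42, _, _, _, 516, 936]

42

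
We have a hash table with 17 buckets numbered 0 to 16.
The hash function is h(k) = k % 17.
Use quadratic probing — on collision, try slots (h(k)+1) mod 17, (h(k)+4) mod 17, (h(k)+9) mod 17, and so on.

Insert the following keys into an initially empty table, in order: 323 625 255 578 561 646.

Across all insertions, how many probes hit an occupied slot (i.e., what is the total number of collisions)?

323: h=0 -> slot 0
625: h=13 -> slot 13
255: h=0, probe 0,1 -> slot 1
578: h=0, probe 0,1,4 -> slot 4
561: h=0, probe 0,1,4,9 -> slot 9
646: h=0, probe 0,1,4,9,16 -> slot 16
Table: [323, 255, ∅, ∅, 578, ∅, ∅, ∅, ∅, 561, ∅, ∅, ∅, 625, ∅, ∅, 646]

10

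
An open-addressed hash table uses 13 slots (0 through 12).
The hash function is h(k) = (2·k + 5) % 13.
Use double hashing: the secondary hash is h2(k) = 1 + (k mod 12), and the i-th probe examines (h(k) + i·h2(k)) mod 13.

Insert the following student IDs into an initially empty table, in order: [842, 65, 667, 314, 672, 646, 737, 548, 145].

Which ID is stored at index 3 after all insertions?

737

Insert 842: h=12, slot 12 empty → index 12.
Insert 65: h=5, slot 5 empty → index 5.
Insert 667: h=0, slot 0 empty → index 0.
Insert 314: h=9, slot 9 empty → index 9.
Insert 672: h=10, slot 10 empty → index 10.
Insert 646: h=10, h2=11, slot 10 occupied → index 8.
Insert 737: h=10, h2=6, slot 10 occupied → index 3.
Insert 548: h=9, h2=9, slots 9,5 occupied → index 1.
Insert 145: h=9, h2=2, slot 9 occupied → index 11.
Table: [667, 548, ∅, 737, ∅, 65, ∅, ∅, 646, 314, 672, 145, 842]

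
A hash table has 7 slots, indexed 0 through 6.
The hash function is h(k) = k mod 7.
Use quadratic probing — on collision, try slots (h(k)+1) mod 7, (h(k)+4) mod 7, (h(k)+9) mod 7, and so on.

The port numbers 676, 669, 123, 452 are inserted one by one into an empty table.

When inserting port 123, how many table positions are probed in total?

676 hashes to 4; slot 4 is free -> place at 4.
669 hashes to 4; 4 taken -> place at 5.
123 hashes to 4; 4,5 taken -> place at 1.
452 hashes to 4; 4,5,1 taken -> place at 6.
Table: [_, 123, _, _, 676, 669, 452]

3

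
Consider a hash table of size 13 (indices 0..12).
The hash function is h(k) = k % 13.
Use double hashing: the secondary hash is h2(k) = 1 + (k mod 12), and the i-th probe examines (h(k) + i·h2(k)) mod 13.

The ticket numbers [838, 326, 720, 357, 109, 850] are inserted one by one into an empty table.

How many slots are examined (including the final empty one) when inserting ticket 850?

Insert 838: h=6, slot 6 empty => index 6.
Insert 326: h=1, slot 1 empty => index 1.
Insert 720: h=5, slot 5 empty => index 5.
Insert 357: h=6, h2=10, slot 6 occupied => index 3.
Insert 109: h=5, h2=2, slot 5 occupied => index 7.
Insert 850: h=5, h2=11, slots 5,3,1 occupied => index 12.
Table: [_, 326, _, 357, _, 720, 838, 109, _, _, _, _, 850]

4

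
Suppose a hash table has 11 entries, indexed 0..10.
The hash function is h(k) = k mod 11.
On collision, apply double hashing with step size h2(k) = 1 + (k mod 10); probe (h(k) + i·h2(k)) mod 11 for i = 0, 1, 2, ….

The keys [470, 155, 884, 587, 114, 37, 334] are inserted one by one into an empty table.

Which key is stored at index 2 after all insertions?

334

Insert 470: h=8, slot 8 empty -> index 8.
Insert 155: h=1, slot 1 empty -> index 1.
Insert 884: h=4, slot 4 empty -> index 4.
Insert 587: h=4, h2=8, slots 4,1 occupied -> index 9.
Insert 114: h=4, h2=5, slots 4,9 occupied -> index 3.
Insert 37: h=4, h2=8, slots 4,1,9 occupied -> index 6.
Insert 334: h=4, h2=5, slots 4,9,3,8 occupied -> index 2.
Table: [-, 155, 334, 114, 884, -, 37, -, 470, 587, -]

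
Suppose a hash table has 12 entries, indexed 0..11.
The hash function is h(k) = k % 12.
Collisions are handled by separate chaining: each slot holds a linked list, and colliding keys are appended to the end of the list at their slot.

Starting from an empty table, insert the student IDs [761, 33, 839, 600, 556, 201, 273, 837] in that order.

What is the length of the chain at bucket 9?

4

761 -> bucket 5
33 -> bucket 9
839 -> bucket 11
600 -> bucket 0
556 -> bucket 4
201 -> bucket 9 (collision)
273 -> bucket 9 (collision)
837 -> bucket 9 (collision)
Final buckets:
0: 600
1: -
2: -
3: -
4: 556
5: 761
6: -
7: -
8: -
9: 33 -> 201 -> 273 -> 837
10: -
11: 839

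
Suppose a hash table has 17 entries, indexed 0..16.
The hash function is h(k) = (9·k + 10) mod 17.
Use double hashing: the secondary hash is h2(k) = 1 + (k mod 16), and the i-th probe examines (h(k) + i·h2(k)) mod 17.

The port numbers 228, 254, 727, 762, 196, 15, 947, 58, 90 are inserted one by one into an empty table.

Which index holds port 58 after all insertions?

Insert 228: h=5, slot 5 empty → index 5.
Insert 254: h=1, slot 1 empty → index 1.
Insert 727: h=8, slot 8 empty → index 8.
Insert 762: h=0, slot 0 empty → index 0.
Insert 196: h=6, slot 6 empty → index 6.
Insert 15: h=9, slot 9 empty → index 9.
Insert 947: h=16, slot 16 empty → index 16.
Insert 58: h=5, h2=11, slots 5,16 occupied → index 10.
Insert 90: h=4, slot 4 empty → index 4.
Table: [762, 254, ∅, ∅, 90, 228, 196, ∅, 727, 15, 58, ∅, ∅, ∅, ∅, ∅, 947]

10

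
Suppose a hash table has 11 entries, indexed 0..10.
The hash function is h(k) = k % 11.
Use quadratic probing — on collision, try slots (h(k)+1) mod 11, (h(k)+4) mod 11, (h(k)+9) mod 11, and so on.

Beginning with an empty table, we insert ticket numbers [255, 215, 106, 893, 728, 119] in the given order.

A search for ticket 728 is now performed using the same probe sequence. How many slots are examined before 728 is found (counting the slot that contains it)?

255: h=2 → slot 2
215: h=6 → slot 6
106: h=7 → slot 7
893: h=2, probe 2,3 → slot 3
728: h=2, probe 2,3,6,0 → slot 0
119: h=9 → slot 9
Table: [728, ., 255, 893, ., ., 215, 106, ., 119, .]
Lookup 728: h=2, probe 2,3,6,0 → found at 0.

4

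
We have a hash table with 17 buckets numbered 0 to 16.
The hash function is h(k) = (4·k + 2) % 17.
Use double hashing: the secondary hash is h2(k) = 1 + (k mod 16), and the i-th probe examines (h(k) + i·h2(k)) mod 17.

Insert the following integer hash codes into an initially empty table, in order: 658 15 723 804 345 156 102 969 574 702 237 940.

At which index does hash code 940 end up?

10

658 hashes to 16; slot 16 is free => place at 16.
15 hashes to 11; slot 11 is free => place at 11.
723 hashes to 4; slot 4 is free => place at 4.
804 hashes to 5; slot 5 is free => place at 5.
345 hashes to 5, h2=10; 5 taken => place at 15.
156 hashes to 14; slot 14 is free => place at 14.
102 hashes to 2; slot 2 is free => place at 2.
969 hashes to 2, h2=10; 2 taken => place at 12.
574 hashes to 3; slot 3 is free => place at 3.
702 hashes to 5, h2=15; 5,3 taken => place at 1.
237 hashes to 15, h2=14; 15,12 taken => place at 9.
940 hashes to 5, h2=13; 5,1,14 taken => place at 10.
Table: [-, 702, 102, 574, 723, 804, -, -, -, 237, 940, 15, 969, -, 156, 345, 658]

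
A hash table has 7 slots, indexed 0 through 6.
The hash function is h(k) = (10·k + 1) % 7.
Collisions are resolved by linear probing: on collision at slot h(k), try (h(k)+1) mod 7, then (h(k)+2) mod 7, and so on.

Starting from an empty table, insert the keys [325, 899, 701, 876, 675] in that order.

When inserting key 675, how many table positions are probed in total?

5

325: h=3 => slot 3
899: h=3, probe 3,4 => slot 4
701: h=4, probe 4,5 => slot 5
876: h=4, probe 4,5,6 => slot 6
675: h=3, probe 3,4,5,6,0 => slot 0
Table: [675, -, -, 325, 899, 701, 876]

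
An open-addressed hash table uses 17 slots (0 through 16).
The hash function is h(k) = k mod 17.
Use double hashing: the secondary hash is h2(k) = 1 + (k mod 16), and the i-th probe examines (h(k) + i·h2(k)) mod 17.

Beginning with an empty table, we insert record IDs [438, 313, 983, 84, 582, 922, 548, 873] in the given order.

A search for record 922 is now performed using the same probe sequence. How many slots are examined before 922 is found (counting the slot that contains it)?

2

438: h=13 => slot 13
313: h=7 => slot 7
983: h=14 => slot 14
84: h=16 => slot 16
582: h=4 => slot 4
922: h=4, h2=11, probe 4,15 => slot 15
548: h=4, h2=5, probe 4,9 => slot 9
873: h=6 => slot 6
Table: [_, _, _, _, 582, _, 873, 313, _, 548, _, _, _, 438, 983, 922, 84]
Lookup 922: h=4, h2=11, probe 4,15 → found at 15.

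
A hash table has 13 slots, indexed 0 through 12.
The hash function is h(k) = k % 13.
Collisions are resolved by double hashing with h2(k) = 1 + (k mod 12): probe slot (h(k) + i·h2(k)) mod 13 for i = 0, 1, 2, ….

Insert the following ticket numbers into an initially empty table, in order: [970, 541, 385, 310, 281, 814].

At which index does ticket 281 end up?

970 hashes to 8; slot 8 is free => place at 8.
541 hashes to 8, h2=2; 8 taken => place at 10.
385 hashes to 8, h2=2; 8,10 taken => place at 12.
310 hashes to 11; slot 11 is free => place at 11.
281 hashes to 8, h2=6; 8 taken => place at 1.
814 hashes to 8, h2=11; 8 taken => place at 6.
Table: [-, 281, -, -, -, -, 814, -, 970, -, 541, 310, 385]

1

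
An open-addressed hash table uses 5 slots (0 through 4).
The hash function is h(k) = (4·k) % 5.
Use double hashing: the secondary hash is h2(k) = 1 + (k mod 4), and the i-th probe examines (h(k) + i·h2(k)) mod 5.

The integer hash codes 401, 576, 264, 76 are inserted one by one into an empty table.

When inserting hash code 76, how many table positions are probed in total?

Insert 401: h=4, slot 4 empty => index 4.
Insert 576: h=4, h2=1, slot 4 occupied => index 0.
Insert 264: h=1, slot 1 empty => index 1.
Insert 76: h=4, h2=1, slots 4,0,1 occupied => index 2.
Table: [576, 264, 76, _, 401]

4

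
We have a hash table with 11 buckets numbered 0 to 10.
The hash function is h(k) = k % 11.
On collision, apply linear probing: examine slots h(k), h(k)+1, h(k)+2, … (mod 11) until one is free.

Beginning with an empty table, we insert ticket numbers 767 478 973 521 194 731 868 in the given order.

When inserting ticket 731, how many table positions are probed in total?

767: h=8 => slot 8
478: h=5 => slot 5
973: h=5, probe 5,6 => slot 6
521: h=4 => slot 4
194: h=7 => slot 7
731: h=5, probe 5,6,7,8,9 => slot 9
868: h=10 => slot 10
Table: [—, —, —, —, 521, 478, 973, 194, 767, 731, 868]

5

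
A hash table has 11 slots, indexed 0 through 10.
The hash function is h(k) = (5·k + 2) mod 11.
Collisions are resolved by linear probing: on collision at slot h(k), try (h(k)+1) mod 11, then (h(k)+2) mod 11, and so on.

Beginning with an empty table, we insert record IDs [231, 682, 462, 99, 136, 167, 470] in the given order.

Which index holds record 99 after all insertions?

231 hashes to 2; slot 2 is free -> place at 2.
682 hashes to 2; 2 taken -> place at 3.
462 hashes to 2; 2,3 taken -> place at 4.
99 hashes to 2; 2,3,4 taken -> place at 5.
136 hashes to 0; slot 0 is free -> place at 0.
167 hashes to 1; slot 1 is free -> place at 1.
470 hashes to 9; slot 9 is free -> place at 9.
Table: [136, 167, 231, 682, 462, 99, ∅, ∅, ∅, 470, ∅]

5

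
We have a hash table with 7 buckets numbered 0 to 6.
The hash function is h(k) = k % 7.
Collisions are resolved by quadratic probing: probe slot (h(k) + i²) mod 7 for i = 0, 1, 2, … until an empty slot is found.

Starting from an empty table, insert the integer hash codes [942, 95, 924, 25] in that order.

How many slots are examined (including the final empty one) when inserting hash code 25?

3

942 hashes to 4; slot 4 is free => place at 4.
95 hashes to 4; 4 taken => place at 5.
924 hashes to 0; slot 0 is free => place at 0.
25 hashes to 4; 4,5 taken => place at 1.
Table: [924, 25, -, -, 942, 95, -]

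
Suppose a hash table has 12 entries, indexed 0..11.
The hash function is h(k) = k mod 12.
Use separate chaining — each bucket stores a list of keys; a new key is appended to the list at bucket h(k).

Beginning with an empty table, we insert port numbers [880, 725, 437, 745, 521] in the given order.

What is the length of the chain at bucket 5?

Insert 880: h=4, bucket 4 empty → new chain.
Insert 725: h=5, bucket 5 empty → new chain.
Insert 437: h=5, bucket 5 nonempty → append to chain.
Insert 745: h=1, bucket 1 empty → new chain.
Insert 521: h=5, bucket 5 nonempty → append to chain.
Final buckets:
0: —
1: 745
2: —
3: —
4: 880
5: 725 -> 437 -> 521
6: —
7: —
8: —
9: —
10: —
11: —

3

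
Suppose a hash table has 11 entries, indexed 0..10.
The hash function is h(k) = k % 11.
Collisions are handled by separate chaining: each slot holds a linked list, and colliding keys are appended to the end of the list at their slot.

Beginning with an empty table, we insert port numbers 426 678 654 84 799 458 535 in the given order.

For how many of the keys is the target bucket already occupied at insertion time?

426 -> bucket 8
678 -> bucket 7
654 -> bucket 5
84 -> bucket 7 (collision)
799 -> bucket 7 (collision)
458 -> bucket 7 (collision)
535 -> bucket 7 (collision)
Final buckets:
0: —
1: —
2: —
3: —
4: —
5: 654
6: —
7: 678 -> 84 -> 799 -> 458 -> 535
8: 426
9: —
10: —

4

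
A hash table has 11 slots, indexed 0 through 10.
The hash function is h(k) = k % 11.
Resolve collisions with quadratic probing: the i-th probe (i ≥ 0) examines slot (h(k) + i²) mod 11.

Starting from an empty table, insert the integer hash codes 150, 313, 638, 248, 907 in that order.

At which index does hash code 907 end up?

150: h=7 -> slot 7
313: h=5 -> slot 5
638: h=0 -> slot 0
248: h=6 -> slot 6
907: h=5, probe 5,6,9 -> slot 9
Table: [638, —, —, —, —, 313, 248, 150, —, 907, —]

9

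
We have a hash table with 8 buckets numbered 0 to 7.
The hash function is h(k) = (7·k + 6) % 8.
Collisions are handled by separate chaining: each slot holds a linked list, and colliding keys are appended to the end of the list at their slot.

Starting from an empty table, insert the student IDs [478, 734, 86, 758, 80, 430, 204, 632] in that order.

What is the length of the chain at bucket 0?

478 -> bucket 0
734 -> bucket 0 (collision)
86 -> bucket 0 (collision)
758 -> bucket 0 (collision)
80 -> bucket 6
430 -> bucket 0 (collision)
204 -> bucket 2
632 -> bucket 6 (collision)
Final buckets:
0: 478 -> 734 -> 86 -> 758 -> 430
1: —
2: 204
3: —
4: —
5: —
6: 80 -> 632
7: —

5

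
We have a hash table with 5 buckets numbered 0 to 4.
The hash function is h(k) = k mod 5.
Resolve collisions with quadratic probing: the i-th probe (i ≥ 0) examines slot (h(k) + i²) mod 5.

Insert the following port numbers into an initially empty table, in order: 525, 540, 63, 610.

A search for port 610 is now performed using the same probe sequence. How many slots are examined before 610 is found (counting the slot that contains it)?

525 hashes to 0; slot 0 is free -> place at 0.
540 hashes to 0; 0 taken -> place at 1.
63 hashes to 3; slot 3 is free -> place at 3.
610 hashes to 0; 0,1 taken -> place at 4.
Table: [525, 540, ∅, 63, 610]
Lookup 610: h=0, probe 0,1,4 → found at 4.

3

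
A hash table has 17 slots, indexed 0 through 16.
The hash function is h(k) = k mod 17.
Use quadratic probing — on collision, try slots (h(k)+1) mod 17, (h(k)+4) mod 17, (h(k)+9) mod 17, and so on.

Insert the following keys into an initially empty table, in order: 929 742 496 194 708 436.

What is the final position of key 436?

929: h=11 -> slot 11
742: h=11, probe 11,12 -> slot 12
496: h=3 -> slot 3
194: h=7 -> slot 7
708: h=11, probe 11,12,15 -> slot 15
436: h=11, probe 11,12,15,3,10 -> slot 10
Table: [—, —, —, 496, —, —, —, 194, —, —, 436, 929, 742, —, —, 708, —]

10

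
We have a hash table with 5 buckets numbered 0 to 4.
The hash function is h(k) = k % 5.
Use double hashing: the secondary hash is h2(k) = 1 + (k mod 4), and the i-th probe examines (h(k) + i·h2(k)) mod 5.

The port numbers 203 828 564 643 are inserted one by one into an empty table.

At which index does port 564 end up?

0

Insert 203: h=3, slot 3 empty → index 3.
Insert 828: h=3, h2=1, slot 3 occupied → index 4.
Insert 564: h=4, h2=1, slot 4 occupied → index 0.
Insert 643: h=3, h2=4, slot 3 occupied → index 2.
Table: [564, ∅, 643, 203, 828]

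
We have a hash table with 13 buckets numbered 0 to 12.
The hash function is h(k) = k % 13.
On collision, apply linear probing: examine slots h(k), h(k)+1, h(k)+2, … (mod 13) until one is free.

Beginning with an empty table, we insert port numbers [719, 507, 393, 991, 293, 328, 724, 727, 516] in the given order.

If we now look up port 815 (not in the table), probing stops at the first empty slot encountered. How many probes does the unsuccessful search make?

3

719 hashes to 4; slot 4 is free -> place at 4.
507 hashes to 0; slot 0 is free -> place at 0.
393 hashes to 3; slot 3 is free -> place at 3.
991 hashes to 3; 3,4 taken -> place at 5.
293 hashes to 7; slot 7 is free -> place at 7.
328 hashes to 3; 3,4,5 taken -> place at 6.
724 hashes to 9; slot 9 is free -> place at 9.
727 hashes to 12; slot 12 is free -> place at 12.
516 hashes to 9; 9 taken -> place at 10.
Table: [507, —, —, 393, 719, 991, 328, 293, —, 724, 516, —, 727]
Lookup 815: h=9, probe 9,10,11 → slot 11 empty, not found.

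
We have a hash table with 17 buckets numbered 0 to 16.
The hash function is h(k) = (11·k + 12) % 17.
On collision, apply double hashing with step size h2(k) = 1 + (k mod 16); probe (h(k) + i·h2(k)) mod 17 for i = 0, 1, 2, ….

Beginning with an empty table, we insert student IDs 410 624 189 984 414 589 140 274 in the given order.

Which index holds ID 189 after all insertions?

14

Insert 410: h=0, slot 0 empty → index 0.
Insert 624: h=8, slot 8 empty → index 8.
Insert 189: h=0, h2=14, slot 0 occupied → index 14.
Insert 984: h=7, slot 7 empty → index 7.
Insert 414: h=10, slot 10 empty → index 10.
Insert 589: h=14, h2=14, slot 14 occupied → index 11.
Insert 140: h=5, slot 5 empty → index 5.
Insert 274: h=0, h2=3, slot 0 occupied → index 3.
Table: [410, -, -, 274, -, 140, -, 984, 624, -, 414, 589, -, -, 189, -, -]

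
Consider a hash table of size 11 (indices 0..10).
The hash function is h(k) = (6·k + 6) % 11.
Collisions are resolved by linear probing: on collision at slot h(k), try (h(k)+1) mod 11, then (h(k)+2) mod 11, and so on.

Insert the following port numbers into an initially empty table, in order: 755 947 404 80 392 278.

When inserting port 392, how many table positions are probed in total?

755: h=4 → slot 4
947: h=1 → slot 1
404: h=10 → slot 10
80: h=2 → slot 2
392: h=4, probe 4,5 → slot 5
278: h=2, probe 2,3 → slot 3
Table: [., 947, 80, 278, 755, 392, ., ., ., ., 404]

2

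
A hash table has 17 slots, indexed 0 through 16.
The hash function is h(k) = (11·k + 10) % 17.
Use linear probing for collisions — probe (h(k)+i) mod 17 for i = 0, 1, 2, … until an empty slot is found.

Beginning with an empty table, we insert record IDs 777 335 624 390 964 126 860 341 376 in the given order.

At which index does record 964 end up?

Insert 777: h=6, slot 6 empty → index 6.
Insert 335: h=6, slot 6 occupied → index 7.
Insert 624: h=6, slots 6,7 occupied → index 8.
Insert 390: h=16, slot 16 empty → index 16.
Insert 964: h=6, slots 6,7,8 occupied → index 9.
Insert 126: h=2, slot 2 empty → index 2.
Insert 860: h=1, slot 1 empty → index 1.
Insert 341: h=4, slot 4 empty → index 4.
Insert 376: h=15, slot 15 empty → index 15.
Table: [∅, 860, 126, ∅, 341, ∅, 777, 335, 624, 964, ∅, ∅, ∅, ∅, ∅, 376, 390]

9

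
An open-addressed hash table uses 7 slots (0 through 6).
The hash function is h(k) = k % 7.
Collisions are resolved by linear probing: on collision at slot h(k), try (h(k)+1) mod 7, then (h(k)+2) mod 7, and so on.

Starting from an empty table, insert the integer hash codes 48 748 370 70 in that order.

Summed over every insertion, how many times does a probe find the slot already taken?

5

48 hashes to 6; slot 6 is free -> place at 6.
748 hashes to 6; 6 taken -> place at 0.
370 hashes to 6; 6,0 taken -> place at 1.
70 hashes to 0; 0,1 taken -> place at 2.
Table: [748, 370, 70, ., ., ., 48]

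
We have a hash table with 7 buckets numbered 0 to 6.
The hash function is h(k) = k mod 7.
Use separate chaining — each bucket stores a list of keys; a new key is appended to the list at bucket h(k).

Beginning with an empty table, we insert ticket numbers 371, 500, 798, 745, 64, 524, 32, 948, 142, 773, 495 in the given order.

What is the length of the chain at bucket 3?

371 -> bucket 0
500 -> bucket 3
798 -> bucket 0 (collision)
745 -> bucket 3 (collision)
64 -> bucket 1
524 -> bucket 6
32 -> bucket 4
948 -> bucket 3 (collision)
142 -> bucket 2
773 -> bucket 3 (collision)
495 -> bucket 5
Final buckets:
0: 371 -> 798
1: 64
2: 142
3: 500 -> 745 -> 948 -> 773
4: 32
5: 495
6: 524

4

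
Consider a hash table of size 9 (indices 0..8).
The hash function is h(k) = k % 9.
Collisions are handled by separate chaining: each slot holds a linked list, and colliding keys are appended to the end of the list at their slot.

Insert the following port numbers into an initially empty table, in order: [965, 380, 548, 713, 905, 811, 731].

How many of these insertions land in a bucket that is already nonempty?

Insert 965: h=2, bucket 2 empty → new chain.
Insert 380: h=2, bucket 2 nonempty → append to chain.
Insert 548: h=8, bucket 8 empty → new chain.
Insert 713: h=2, bucket 2 nonempty → append to chain.
Insert 905: h=5, bucket 5 empty → new chain.
Insert 811: h=1, bucket 1 empty → new chain.
Insert 731: h=2, bucket 2 nonempty → append to chain.
Final buckets:
0: —
1: 811
2: 965 -> 380 -> 713 -> 731
3: —
4: —
5: 905
6: —
7: —
8: 548

3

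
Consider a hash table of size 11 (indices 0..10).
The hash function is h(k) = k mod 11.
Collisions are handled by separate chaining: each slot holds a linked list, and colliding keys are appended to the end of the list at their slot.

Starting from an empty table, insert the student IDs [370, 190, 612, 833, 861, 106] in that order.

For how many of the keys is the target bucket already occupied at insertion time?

3

Insert 370: h=7, bucket 7 empty -> new chain.
Insert 190: h=3, bucket 3 empty -> new chain.
Insert 612: h=7, bucket 7 nonempty -> append to chain.
Insert 833: h=8, bucket 8 empty -> new chain.
Insert 861: h=3, bucket 3 nonempty -> append to chain.
Insert 106: h=7, bucket 7 nonempty -> append to chain.
Final buckets:
0: _
1: _
2: _
3: 190 -> 861
4: _
5: _
6: _
7: 370 -> 612 -> 106
8: 833
9: _
10: _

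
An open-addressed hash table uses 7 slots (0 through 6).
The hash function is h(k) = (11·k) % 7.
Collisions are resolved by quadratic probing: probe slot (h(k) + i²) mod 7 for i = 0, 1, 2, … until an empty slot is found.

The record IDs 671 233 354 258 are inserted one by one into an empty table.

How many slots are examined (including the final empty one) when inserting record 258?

2

671 hashes to 3; slot 3 is free → place at 3.
233 hashes to 1; slot 1 is free → place at 1.
354 hashes to 2; slot 2 is free → place at 2.
258 hashes to 3; 3 taken → place at 4.
Table: [∅, 233, 354, 671, 258, ∅, ∅]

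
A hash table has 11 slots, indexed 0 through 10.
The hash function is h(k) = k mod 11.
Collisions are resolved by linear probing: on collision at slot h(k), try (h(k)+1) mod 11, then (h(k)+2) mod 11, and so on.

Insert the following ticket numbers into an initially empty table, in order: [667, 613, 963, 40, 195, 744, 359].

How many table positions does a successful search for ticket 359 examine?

667 hashes to 7; slot 7 is free → place at 7.
613 hashes to 8; slot 8 is free → place at 8.
963 hashes to 6; slot 6 is free → place at 6.
40 hashes to 7; 7,8 taken → place at 9.
195 hashes to 8; 8,9 taken → place at 10.
744 hashes to 7; 7,8,9,10 taken → place at 0.
359 hashes to 7; 7,8,9,10,0 taken → place at 1.
Table: [744, 359, -, -, -, -, 963, 667, 613, 40, 195]
Lookup 359: h=7, probe 7,8,9,10,0,1 → found at 1.

6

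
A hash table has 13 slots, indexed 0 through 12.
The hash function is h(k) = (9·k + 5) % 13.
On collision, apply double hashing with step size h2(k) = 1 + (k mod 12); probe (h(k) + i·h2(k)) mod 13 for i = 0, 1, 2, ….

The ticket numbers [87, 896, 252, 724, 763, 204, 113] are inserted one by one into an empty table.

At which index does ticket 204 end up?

10

87 hashes to 8; slot 8 is free -> place at 8.
896 hashes to 9; slot 9 is free -> place at 9.
252 hashes to 11; slot 11 is free -> place at 11.
724 hashes to 8, h2=5; 8 taken -> place at 0.
763 hashes to 8, h2=8; 8 taken -> place at 3.
204 hashes to 8, h2=1; 8,9 taken -> place at 10.
113 hashes to 8, h2=6; 8 taken -> place at 1.
Table: [724, 113, ∅, 763, ∅, ∅, ∅, ∅, 87, 896, 204, 252, ∅]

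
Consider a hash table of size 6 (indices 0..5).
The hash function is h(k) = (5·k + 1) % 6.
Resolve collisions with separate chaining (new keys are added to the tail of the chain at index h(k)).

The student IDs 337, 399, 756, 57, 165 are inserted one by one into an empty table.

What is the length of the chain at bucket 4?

Insert 337: h=0, bucket 0 empty → new chain.
Insert 399: h=4, bucket 4 empty → new chain.
Insert 756: h=1, bucket 1 empty → new chain.
Insert 57: h=4, bucket 4 nonempty → append to chain.
Insert 165: h=4, bucket 4 nonempty → append to chain.
Final buckets:
0: 337
1: 756
2: —
3: —
4: 399 -> 57 -> 165
5: —

3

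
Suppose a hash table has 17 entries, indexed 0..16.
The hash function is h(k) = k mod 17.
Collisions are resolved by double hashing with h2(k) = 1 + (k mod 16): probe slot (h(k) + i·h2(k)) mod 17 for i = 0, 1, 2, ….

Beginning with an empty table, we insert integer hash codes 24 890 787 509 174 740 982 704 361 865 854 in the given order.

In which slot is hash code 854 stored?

Insert 24: h=7, slot 7 empty => index 7.
Insert 890: h=6, slot 6 empty => index 6.
Insert 787: h=5, slot 5 empty => index 5.
Insert 509: h=16, slot 16 empty => index 16.
Insert 174: h=4, slot 4 empty => index 4.
Insert 740: h=9, slot 9 empty => index 9.
Insert 982: h=13, slot 13 empty => index 13.
Insert 704: h=7, h2=1, slot 7 occupied => index 8.
Insert 361: h=4, h2=10, slot 4 occupied => index 14.
Insert 865: h=15, slot 15 empty => index 15.
Insert 854: h=4, h2=7, slot 4 occupied => index 11.
Table: [_, _, _, _, 174, 787, 890, 24, 704, 740, _, 854, _, 982, 361, 865, 509]

11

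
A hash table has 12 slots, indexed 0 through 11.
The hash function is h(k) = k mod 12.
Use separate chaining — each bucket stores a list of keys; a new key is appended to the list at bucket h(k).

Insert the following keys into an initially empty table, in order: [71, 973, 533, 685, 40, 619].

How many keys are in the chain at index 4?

Insert 71: h=11, bucket 11 empty → new chain.
Insert 973: h=1, bucket 1 empty → new chain.
Insert 533: h=5, bucket 5 empty → new chain.
Insert 685: h=1, bucket 1 nonempty → append to chain.
Insert 40: h=4, bucket 4 empty → new chain.
Insert 619: h=7, bucket 7 empty → new chain.
Final buckets:
0: .
1: 973 -> 685
2: .
3: .
4: 40
5: 533
6: .
7: 619
8: .
9: .
10: .
11: 71

1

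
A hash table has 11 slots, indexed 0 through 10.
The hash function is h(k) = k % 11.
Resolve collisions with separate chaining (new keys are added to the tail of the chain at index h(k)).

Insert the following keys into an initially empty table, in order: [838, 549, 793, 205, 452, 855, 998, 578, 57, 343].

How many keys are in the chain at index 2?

3

838 → bucket 2
549 → bucket 10
793 → bucket 1
205 → bucket 7
452 → bucket 1 (collision)
855 → bucket 8
998 → bucket 8 (collision)
578 → bucket 6
57 → bucket 2 (collision)
343 → bucket 2 (collision)
Final buckets:
0: _
1: 793 -> 452
2: 838 -> 57 -> 343
3: _
4: _
5: _
6: 578
7: 205
8: 855 -> 998
9: _
10: 549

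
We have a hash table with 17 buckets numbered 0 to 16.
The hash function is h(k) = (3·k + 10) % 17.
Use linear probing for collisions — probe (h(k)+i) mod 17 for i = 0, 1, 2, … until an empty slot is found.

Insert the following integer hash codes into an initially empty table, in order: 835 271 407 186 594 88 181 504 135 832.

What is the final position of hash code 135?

13

Insert 835: h=16, slot 16 empty => index 16.
Insert 271: h=7, slot 7 empty => index 7.
Insert 407: h=7, slot 7 occupied => index 8.
Insert 186: h=7, slots 7,8 occupied => index 9.
Insert 594: h=7, slots 7,8,9 occupied => index 10.
Insert 88: h=2, slot 2 empty => index 2.
Insert 181: h=9, slots 9,10 occupied => index 11.
Insert 504: h=9, slots 9,10,11 occupied => index 12.
Insert 135: h=7, slots 7,8,9,10,11,12 occupied => index 13.
Insert 832: h=7, slots 7,8,9,10,11,12,13 occupied => index 14.
Table: [-, -, 88, -, -, -, -, 271, 407, 186, 594, 181, 504, 135, 832, -, 835]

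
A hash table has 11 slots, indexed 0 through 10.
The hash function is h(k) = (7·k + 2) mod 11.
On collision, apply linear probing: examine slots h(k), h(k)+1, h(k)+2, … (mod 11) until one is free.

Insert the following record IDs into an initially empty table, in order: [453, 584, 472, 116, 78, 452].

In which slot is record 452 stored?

1

Insert 453: h=5, slot 5 empty → index 5.
Insert 584: h=9, slot 9 empty → index 9.
Insert 472: h=6, slot 6 empty → index 6.
Insert 116: h=0, slot 0 empty → index 0.
Insert 78: h=9, slot 9 occupied → index 10.
Insert 452: h=9, slots 9,10,0 occupied → index 1.
Table: [116, 452, ∅, ∅, ∅, 453, 472, ∅, ∅, 584, 78]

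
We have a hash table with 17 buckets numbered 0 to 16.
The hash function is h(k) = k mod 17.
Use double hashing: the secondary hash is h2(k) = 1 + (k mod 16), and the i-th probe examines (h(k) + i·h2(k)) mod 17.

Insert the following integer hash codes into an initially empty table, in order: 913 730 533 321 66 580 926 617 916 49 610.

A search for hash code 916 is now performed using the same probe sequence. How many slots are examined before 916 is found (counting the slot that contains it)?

Insert 913: h=12, slot 12 empty → index 12.
Insert 730: h=16, slot 16 empty → index 16.
Insert 533: h=6, slot 6 empty → index 6.
Insert 321: h=15, slot 15 empty → index 15.
Insert 66: h=15, h2=3, slot 15 occupied → index 1.
Insert 580: h=2, slot 2 empty → index 2.
Insert 926: h=8, slot 8 empty → index 8.
Insert 617: h=5, slot 5 empty → index 5.
Insert 916: h=15, h2=5, slot 15 occupied → index 3.
Insert 49: h=15, h2=2, slot 15 occupied → index 0.
Insert 610: h=15, h2=3, slots 15,1 occupied → index 4.
Table: [49, 66, 580, 916, 610, 617, 533, —, 926, —, —, —, 913, —, —, 321, 730]
Lookup 916: h=15, h2=5, probe 15,3 → found at 3.

2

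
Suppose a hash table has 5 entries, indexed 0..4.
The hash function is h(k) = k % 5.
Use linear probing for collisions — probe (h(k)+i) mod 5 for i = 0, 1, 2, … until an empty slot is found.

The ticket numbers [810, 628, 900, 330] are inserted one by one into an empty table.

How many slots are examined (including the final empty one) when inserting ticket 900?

810: h=0 => slot 0
628: h=3 => slot 3
900: h=0, probe 0,1 => slot 1
330: h=0, probe 0,1,2 => slot 2
Table: [810, 900, 330, 628, —]

2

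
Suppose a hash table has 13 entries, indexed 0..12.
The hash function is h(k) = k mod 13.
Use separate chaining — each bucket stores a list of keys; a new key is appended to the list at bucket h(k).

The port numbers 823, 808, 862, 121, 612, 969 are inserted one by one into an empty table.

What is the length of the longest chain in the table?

3

823 -> bucket 4
808 -> bucket 2
862 -> bucket 4 (collision)
121 -> bucket 4 (collision)
612 -> bucket 1
969 -> bucket 7
Final buckets:
0: _
1: 612
2: 808
3: _
4: 823 -> 862 -> 121
5: _
6: _
7: 969
8: _
9: _
10: _
11: _
12: _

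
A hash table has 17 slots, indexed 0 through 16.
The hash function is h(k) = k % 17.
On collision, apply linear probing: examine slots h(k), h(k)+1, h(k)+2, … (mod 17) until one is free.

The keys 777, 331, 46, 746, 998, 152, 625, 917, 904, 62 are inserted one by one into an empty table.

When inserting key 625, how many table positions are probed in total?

777 hashes to 12; slot 12 is free → place at 12.
331 hashes to 8; slot 8 is free → place at 8.
46 hashes to 12; 12 taken → place at 13.
746 hashes to 15; slot 15 is free → place at 15.
998 hashes to 12; 12,13 taken → place at 14.
152 hashes to 16; slot 16 is free → place at 16.
625 hashes to 13; 13,14,15,16 taken → place at 0.
917 hashes to 16; 16,0 taken → place at 1.
904 hashes to 3; slot 3 is free → place at 3.
62 hashes to 11; slot 11 is free → place at 11.
Table: [625, 917, _, 904, _, _, _, _, 331, _, _, 62, 777, 46, 998, 746, 152]

5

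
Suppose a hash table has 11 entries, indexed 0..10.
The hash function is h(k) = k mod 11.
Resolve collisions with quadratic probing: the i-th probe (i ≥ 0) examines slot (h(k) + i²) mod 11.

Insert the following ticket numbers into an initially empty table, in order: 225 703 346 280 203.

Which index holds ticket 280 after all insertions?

9

225 hashes to 5; slot 5 is free → place at 5.
703 hashes to 10; slot 10 is free → place at 10.
346 hashes to 5; 5 taken → place at 6.
280 hashes to 5; 5,6 taken → place at 9.
203 hashes to 5; 5,6,9 taken → place at 3.
Table: [∅, ∅, ∅, 203, ∅, 225, 346, ∅, ∅, 280, 703]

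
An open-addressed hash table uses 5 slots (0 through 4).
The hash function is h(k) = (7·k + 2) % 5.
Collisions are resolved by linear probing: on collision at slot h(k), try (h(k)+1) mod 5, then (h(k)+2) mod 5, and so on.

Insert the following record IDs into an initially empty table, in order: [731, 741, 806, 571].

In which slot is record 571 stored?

2

731: h=4 => slot 4
741: h=4, probe 4,0 => slot 0
806: h=4, probe 4,0,1 => slot 1
571: h=4, probe 4,0,1,2 => slot 2
Table: [741, 806, 571, _, 731]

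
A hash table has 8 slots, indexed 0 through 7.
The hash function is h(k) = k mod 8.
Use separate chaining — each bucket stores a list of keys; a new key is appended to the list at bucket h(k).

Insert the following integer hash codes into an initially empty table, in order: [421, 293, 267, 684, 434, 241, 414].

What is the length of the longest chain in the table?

2

421 -> bucket 5
293 -> bucket 5 (collision)
267 -> bucket 3
684 -> bucket 4
434 -> bucket 2
241 -> bucket 1
414 -> bucket 6
Final buckets:
0: -
1: 241
2: 434
3: 267
4: 684
5: 421 -> 293
6: 414
7: -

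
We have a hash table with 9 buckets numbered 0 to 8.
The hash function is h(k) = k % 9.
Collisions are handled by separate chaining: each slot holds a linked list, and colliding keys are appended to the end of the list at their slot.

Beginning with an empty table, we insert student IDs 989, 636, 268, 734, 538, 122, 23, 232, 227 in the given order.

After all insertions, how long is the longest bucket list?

3

Insert 989: h=8, bucket 8 empty -> new chain.
Insert 636: h=6, bucket 6 empty -> new chain.
Insert 268: h=7, bucket 7 empty -> new chain.
Insert 734: h=5, bucket 5 empty -> new chain.
Insert 538: h=7, bucket 7 nonempty -> append to chain.
Insert 122: h=5, bucket 5 nonempty -> append to chain.
Insert 23: h=5, bucket 5 nonempty -> append to chain.
Insert 232: h=7, bucket 7 nonempty -> append to chain.
Insert 227: h=2, bucket 2 empty -> new chain.
Final buckets:
0: .
1: .
2: 227
3: .
4: .
5: 734 -> 122 -> 23
6: 636
7: 268 -> 538 -> 232
8: 989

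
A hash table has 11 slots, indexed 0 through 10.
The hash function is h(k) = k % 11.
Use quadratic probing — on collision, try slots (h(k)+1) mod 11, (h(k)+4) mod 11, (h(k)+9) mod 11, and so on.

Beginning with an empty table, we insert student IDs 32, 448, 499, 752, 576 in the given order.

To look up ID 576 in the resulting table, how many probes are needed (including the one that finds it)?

Insert 32: h=10, slot 10 empty -> index 10.
Insert 448: h=8, slot 8 empty -> index 8.
Insert 499: h=4, slot 4 empty -> index 4.
Insert 752: h=4, slot 4 occupied -> index 5.
Insert 576: h=4, slots 4,5,8 occupied -> index 2.
Table: [-, -, 576, -, 499, 752, -, -, 448, -, 32]
Lookup 576: h=4, probe 4,5,8,2 → found at 2.

4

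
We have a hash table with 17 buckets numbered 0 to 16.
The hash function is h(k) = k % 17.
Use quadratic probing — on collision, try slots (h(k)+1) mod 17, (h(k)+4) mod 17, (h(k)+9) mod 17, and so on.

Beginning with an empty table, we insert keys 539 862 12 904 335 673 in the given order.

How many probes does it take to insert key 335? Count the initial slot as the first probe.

539: h=12 → slot 12
862: h=12, probe 12,13 → slot 13
12: h=12, probe 12,13,16 → slot 16
904: h=3 → slot 3
335: h=12, probe 12,13,16,4 → slot 4
673: h=10 → slot 10
Table: [., ., ., 904, 335, ., ., ., ., ., 673, ., 539, 862, ., ., 12]

4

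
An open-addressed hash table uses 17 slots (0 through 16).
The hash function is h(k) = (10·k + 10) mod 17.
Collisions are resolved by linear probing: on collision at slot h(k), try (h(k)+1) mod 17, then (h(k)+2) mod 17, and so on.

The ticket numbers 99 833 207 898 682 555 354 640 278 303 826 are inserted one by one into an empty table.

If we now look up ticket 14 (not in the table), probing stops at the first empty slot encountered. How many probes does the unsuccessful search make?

8

Insert 99: h=14, slot 14 empty → index 14.
Insert 833: h=10, slot 10 empty → index 10.
Insert 207: h=6, slot 6 empty → index 6.
Insert 898: h=14, slot 14 occupied → index 15.
Insert 682: h=13, slot 13 empty → index 13.
Insert 555: h=1, slot 1 empty → index 1.
Insert 354: h=14, slots 14,15 occupied → index 16.
Insert 640: h=1, slot 1 occupied → index 2.
Insert 278: h=2, slot 2 occupied → index 3.
Insert 303: h=14, slots 14,15,16 occupied → index 0.
Insert 826: h=8, slot 8 empty → index 8.
Table: [303, 555, 640, 278, —, —, 207, —, 826, —, 833, —, —, 682, 99, 898, 354]
Lookup 14: h=14, probe 14,15,16,0,1,2,3,4 → slot 4 empty, not found.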